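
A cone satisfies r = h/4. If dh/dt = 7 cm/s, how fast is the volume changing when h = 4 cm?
7π cm³/s

V = (1/3)π(h/4)²h = πh³/48
dV/dt = πh²/16 · 7
At h = 4: dV/dt = 7π cm³/s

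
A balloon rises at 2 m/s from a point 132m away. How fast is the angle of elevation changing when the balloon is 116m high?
0.008549 rad/s

tan(θ) = y/132
sec²(θ) · dθ/dt = (1/132) · dy/dt
dθ/dt = cos²(θ)/132 · 2 = 132/(132² + 116²) · 2
dθ/dt = 0.008549 rad/s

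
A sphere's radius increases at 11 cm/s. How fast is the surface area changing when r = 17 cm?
1496π cm²/s

S = 4πr²
dS/dt = dS/dr · dr/dt = 8πr · 11
At r = 17: dS/dt = 1496π cm²/s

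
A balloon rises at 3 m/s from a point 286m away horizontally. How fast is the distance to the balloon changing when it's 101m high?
303√91997/91997 ≈ 0.999 m/s

z² = 286² + y²
z = √(286² + 101²) = √91997
dz/dt = y/z · dy/dt = 101/√91997 · 3 = 303√91997/91997 ≈ 0.999 m/s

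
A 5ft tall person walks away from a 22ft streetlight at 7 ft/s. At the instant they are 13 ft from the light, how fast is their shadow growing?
35/17 ft/s

By similar triangles: 22/(x+s) = 5/s
Solving: s = 5x/17
ds/dt = 5/17 · dx/dt = 5/17 · 7 = 35/17 ft/s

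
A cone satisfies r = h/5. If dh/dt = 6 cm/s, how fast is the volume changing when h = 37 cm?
8214π/25 cm³/s

V = (1/3)π(h/5)²h = πh³/75
dV/dt = πh²/25 · 6
At h = 37: dV/dt = 8214π/25 cm³/s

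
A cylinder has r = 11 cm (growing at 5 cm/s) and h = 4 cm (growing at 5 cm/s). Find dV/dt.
1045π cm³/s

V = πr²h
dV/dt = 2πrh·dr/dt + πr²·dh/dt
= 2π(11)(4)(5) + π(11)²(5)
= 1045π cm³/s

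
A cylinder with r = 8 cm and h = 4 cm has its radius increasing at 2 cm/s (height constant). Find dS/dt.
80π cm²/s

S = 2πrh + 2πr² (lateral + bases)
dS/dt = (2πh + 4πr)·dr/dt = (2π·4 + 4π·8)·2
= 80π cm²/s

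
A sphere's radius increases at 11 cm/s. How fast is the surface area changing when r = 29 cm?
2552π cm²/s

S = 4πr²
dS/dt = dS/dr · dr/dt = 8πr · 11
At r = 29: dS/dt = 2552π cm²/s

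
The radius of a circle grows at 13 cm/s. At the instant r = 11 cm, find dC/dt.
26π cm/s

C = 2πr
dC/dt = 2π · dr/dt = 2π · 13 = 26π cm/s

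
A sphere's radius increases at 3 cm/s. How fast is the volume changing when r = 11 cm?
1452π cm³/s

V = (4/3)πr³
dV/dt = dV/dr · dr/dt = 4πr² · 3
At r = 11: dV/dt = 1452π cm³/s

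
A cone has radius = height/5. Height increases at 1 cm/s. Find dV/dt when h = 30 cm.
36π cm³/s

V = (1/3)π(h/5)²h = πh³/75
dV/dt = πh²/25 · 1
At h = 30: dV/dt = 36π cm³/s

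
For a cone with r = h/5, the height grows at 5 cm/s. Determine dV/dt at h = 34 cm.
1156π/5 cm³/s

V = (1/3)π(h/5)²h = πh³/75
dV/dt = πh²/25 · 5
At h = 34: dV/dt = 1156π/5 cm³/s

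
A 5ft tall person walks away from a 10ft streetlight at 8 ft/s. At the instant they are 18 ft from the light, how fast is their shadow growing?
8 ft/s

By similar triangles: 10/(x+s) = 5/s
Solving: s = 5x/5
ds/dt = 5/5 · dx/dt = 1 · 8 = 8 ft/s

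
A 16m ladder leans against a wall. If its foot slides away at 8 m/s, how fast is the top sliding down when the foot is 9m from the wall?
72√7/35 ≈ 5.443 m/s

x² + y² = 16²
2x·dx/dt + 2y·dy/dt = 0
dy/dt = -x/y · dx/dt = -9/(5√7) · 8 = -72√7/35 m/s
The top is descending at 72√7/35 ≈ 5.443 m/s.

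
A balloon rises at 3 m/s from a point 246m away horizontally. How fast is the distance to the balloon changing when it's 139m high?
417√79837/79837 ≈ 1.476 m/s

z² = 246² + y²
z = √(246² + 139²) = √79837
dz/dt = y/z · dy/dt = 139/√79837 · 3 = 417√79837/79837 ≈ 1.476 m/s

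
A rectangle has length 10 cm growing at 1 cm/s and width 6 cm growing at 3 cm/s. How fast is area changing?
36 cm²/s

A = lw
dA/dt = w·dl/dt + l·dw/dt = 6·1 + 10·3 = 36 cm²/s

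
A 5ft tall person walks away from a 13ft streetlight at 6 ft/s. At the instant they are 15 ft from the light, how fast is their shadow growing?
15/4 ft/s

By similar triangles: 13/(x+s) = 5/s
Solving: s = 5x/8
ds/dt = 5/8 · dx/dt = 5/8 · 6 = 15/4 ft/s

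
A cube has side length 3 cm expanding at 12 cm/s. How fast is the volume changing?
324 cm³/s

V = s³
dV/dt = 3s² · ds/dt = 3·3²·12 = 324 cm³/s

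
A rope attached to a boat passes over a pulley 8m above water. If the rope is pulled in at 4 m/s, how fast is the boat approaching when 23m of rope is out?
92√465/465 ≈ 4.266 m/s

rope² = x² + 8²
x = √(23² - 8²) = √465
dx/dt = (rope/x) · d(rope)/dt = (23/√465) · (-4) = -92√465/465 m/s
The boat approaches at 92√465/465 ≈ 4.266 m/s.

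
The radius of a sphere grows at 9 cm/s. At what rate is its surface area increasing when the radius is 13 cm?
936π cm²/s

S = 4πr²
dS/dt = dS/dr · dr/dt = 8πr · 9
At r = 13: dS/dt = 936π cm²/s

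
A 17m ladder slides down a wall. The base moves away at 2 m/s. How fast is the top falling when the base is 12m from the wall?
24√145/145 ≈ 1.993 m/s

x² + y² = 17²
2x·dx/dt + 2y·dy/dt = 0
dy/dt = -x/y · dx/dt = -12/√145 · 2 = -24√145/145 m/s
The top is descending at 24√145/145 ≈ 1.993 m/s.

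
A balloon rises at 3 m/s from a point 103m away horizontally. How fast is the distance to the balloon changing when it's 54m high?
162√541/2705 ≈ 1.393 m/s

z² = 103² + y²
z = √(103² + 54²) = 5√541
dz/dt = y/z · dy/dt = 54/(5√541) · 3 = 162√541/2705 ≈ 1.393 m/s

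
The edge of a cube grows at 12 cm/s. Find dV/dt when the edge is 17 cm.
10404 cm³/s

V = s³
dV/dt = 3s² · ds/dt = 3·17²·12 = 10404 cm³/s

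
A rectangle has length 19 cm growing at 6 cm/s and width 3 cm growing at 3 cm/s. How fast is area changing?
75 cm²/s

A = lw
dA/dt = w·dl/dt + l·dw/dt = 3·6 + 19·3 = 75 cm²/s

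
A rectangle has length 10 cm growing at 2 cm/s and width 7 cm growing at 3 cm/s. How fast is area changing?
44 cm²/s

A = lw
dA/dt = w·dl/dt + l·dw/dt = 7·2 + 10·3 = 44 cm²/s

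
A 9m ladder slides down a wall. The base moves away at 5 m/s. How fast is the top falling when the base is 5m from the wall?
25√14/28 ≈ 3.341 m/s

x² + y² = 9²
2x·dx/dt + 2y·dy/dt = 0
dy/dt = -x/y · dx/dt = -5/(2√14) · 5 = -25√14/28 m/s
The top is descending at 25√14/28 ≈ 3.341 m/s.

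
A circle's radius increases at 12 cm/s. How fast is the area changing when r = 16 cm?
384π cm²/s

A = πr²
dA/dt = 2πr · dr/dt = 2π(16)(12) = 384π cm²/s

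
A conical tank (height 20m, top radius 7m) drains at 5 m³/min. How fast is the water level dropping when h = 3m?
2000/(441π) ≈ 1.444 m/min

r/h = 7/20, so r = (7/20)h
V = (1/3)πr²h = (1/3)π((7/20)h)²h = (49/1200)πh³
dV/dh = (49/400)πh²
dh/dt = (dV/dt)/(dV/dh) = -5/((49/400)π·3²) = -2000/(441π) m/min
The level is dropping at 2000/(441π) ≈ 1.444 m/min.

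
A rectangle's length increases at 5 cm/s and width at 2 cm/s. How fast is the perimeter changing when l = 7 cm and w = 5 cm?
14 cm/s

P = 2(l + w)
dP/dt = 2(dl/dt + dw/dt) = 2(5 + 2) = 14 cm/s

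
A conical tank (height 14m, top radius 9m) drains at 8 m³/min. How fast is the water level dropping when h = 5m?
1568/(2025π) ≈ 0.2465 m/min

r/h = 9/14, so r = (9/14)h
V = (1/3)πr²h = (1/3)π((9/14)h)²h = (27/196)πh³
dV/dh = (81/196)πh²
dh/dt = (dV/dt)/(dV/dh) = -8/((81/196)π·5²) = -1568/(2025π) m/min
The level is dropping at 1568/(2025π) ≈ 0.2465 m/min.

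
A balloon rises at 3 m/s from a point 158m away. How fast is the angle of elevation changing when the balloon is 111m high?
0.012713 rad/s

tan(θ) = y/158
sec²(θ) · dθ/dt = (1/158) · dy/dt
dθ/dt = cos²(θ)/158 · 3 = 158/(158² + 111²) · 3
dθ/dt = 0.012713 rad/s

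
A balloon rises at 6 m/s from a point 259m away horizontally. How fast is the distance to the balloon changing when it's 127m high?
381√83210/41605 ≈ 2.642 m/s

z² = 259² + y²
z = √(259² + 127²) = √83210
dz/dt = y/z · dy/dt = 127/√83210 · 6 = 381√83210/41605 ≈ 2.642 m/s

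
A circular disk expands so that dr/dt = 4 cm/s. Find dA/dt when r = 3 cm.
24π cm²/s

A = πr²
dA/dt = 2πr · dr/dt = 2π(3)(4) = 24π cm²/s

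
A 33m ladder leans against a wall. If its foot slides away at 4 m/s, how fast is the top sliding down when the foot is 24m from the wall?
32√57/57 ≈ 4.239 m/s

x² + y² = 33²
2x·dx/dt + 2y·dy/dt = 0
dy/dt = -x/y · dx/dt = -24/(3√57) · 4 = -32√57/57 m/s
The top is descending at 32√57/57 ≈ 4.239 m/s.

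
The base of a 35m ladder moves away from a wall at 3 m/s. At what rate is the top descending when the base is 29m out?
29√6/16 ≈ 4.44 m/s

x² + y² = 35²
2x·dx/dt + 2y·dy/dt = 0
dy/dt = -x/y · dx/dt = -29/(8√6) · 3 = -29√6/16 m/s
The top is descending at 29√6/16 ≈ 4.44 m/s.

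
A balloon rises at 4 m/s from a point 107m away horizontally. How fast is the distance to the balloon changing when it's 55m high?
110√14474/7237 ≈ 1.829 m/s

z² = 107² + y²
z = √(107² + 55²) = √14474
dz/dt = y/z · dy/dt = 55/√14474 · 4 = 110√14474/7237 ≈ 1.829 m/s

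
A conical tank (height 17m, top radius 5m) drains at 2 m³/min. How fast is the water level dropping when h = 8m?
289/(800π) ≈ 0.115 m/min

r/h = 5/17, so r = (5/17)h
V = (1/3)πr²h = (1/3)π((5/17)h)²h = (25/867)πh³
dV/dh = (25/289)πh²
dh/dt = (dV/dt)/(dV/dh) = -2/((25/289)π·8²) = -289/(800π) m/min
The level is dropping at 289/(800π) ≈ 0.115 m/min.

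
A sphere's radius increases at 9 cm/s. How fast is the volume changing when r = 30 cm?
32400π cm³/s

V = (4/3)πr³
dV/dt = dV/dr · dr/dt = 4πr² · 9
At r = 30: dV/dt = 32400π cm³/s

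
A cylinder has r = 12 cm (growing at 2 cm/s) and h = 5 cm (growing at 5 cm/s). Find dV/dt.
960π cm³/s

V = πr²h
dV/dt = 2πrh·dr/dt + πr²·dh/dt
= 2π(12)(5)(2) + π(12)²(5)
= 960π cm³/s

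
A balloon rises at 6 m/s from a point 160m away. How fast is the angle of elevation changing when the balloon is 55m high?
0.033537 rad/s

tan(θ) = y/160
sec²(θ) · dθ/dt = (1/160) · dy/dt
dθ/dt = cos²(θ)/160 · 6 = 160/(160² + 55²) · 6
dθ/dt = 0.033537 rad/s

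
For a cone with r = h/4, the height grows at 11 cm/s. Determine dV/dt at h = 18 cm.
891π/4 cm³/s

V = (1/3)π(h/4)²h = πh³/48
dV/dt = πh²/16 · 11
At h = 18: dV/dt = 891π/4 cm³/s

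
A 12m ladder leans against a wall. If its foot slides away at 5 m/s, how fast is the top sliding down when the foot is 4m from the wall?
5√2/4 ≈ 1.768 m/s

x² + y² = 12²
2x·dx/dt + 2y·dy/dt = 0
dy/dt = -x/y · dx/dt = -4/(8√2) · 5 = -5√2/4 m/s
The top is descending at 5√2/4 ≈ 1.768 m/s.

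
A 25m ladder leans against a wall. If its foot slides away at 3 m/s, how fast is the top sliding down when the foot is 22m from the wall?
22√141/47 ≈ 5.558 m/s

x² + y² = 25²
2x·dx/dt + 2y·dy/dt = 0
dy/dt = -x/y · dx/dt = -22/√141 · 3 = -22√141/47 m/s
The top is descending at 22√141/47 ≈ 5.558 m/s.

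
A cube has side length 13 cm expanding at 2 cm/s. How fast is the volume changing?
1014 cm³/s

V = s³
dV/dt = 3s² · ds/dt = 3·13²·2 = 1014 cm³/s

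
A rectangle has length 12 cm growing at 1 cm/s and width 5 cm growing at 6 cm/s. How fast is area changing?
77 cm²/s

A = lw
dA/dt = w·dl/dt + l·dw/dt = 5·1 + 12·6 = 77 cm²/s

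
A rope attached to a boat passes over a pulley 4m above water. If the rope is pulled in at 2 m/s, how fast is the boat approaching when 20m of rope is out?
5√6/6 ≈ 2.041 m/s

rope² = x² + 4²
x = √(20² - 4²) = 8√6
dx/dt = (rope/x) · d(rope)/dt = (20/(8√6)) · (-2) = -5√6/6 m/s
The boat approaches at 5√6/6 ≈ 2.041 m/s.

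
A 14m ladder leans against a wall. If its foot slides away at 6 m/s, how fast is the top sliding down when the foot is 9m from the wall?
54√115/115 ≈ 5.036 m/s

x² + y² = 14²
2x·dx/dt + 2y·dy/dt = 0
dy/dt = -x/y · dx/dt = -9/√115 · 6 = -54√115/115 m/s
The top is descending at 54√115/115 ≈ 5.036 m/s.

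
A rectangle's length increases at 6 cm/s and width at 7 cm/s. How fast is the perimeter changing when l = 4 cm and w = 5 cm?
26 cm/s

P = 2(l + w)
dP/dt = 2(dl/dt + dw/dt) = 2(6 + 7) = 26 cm/s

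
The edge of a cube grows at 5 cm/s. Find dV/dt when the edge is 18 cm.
4860 cm³/s

V = s³
dV/dt = 3s² · ds/dt = 3·18²·5 = 4860 cm³/s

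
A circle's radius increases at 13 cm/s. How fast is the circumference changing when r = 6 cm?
26π cm/s

C = 2πr
dC/dt = 2π · dr/dt = 2π · 13 = 26π cm/s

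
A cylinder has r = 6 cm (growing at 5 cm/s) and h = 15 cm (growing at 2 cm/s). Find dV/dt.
972π cm³/s

V = πr²h
dV/dt = 2πrh·dr/dt + πr²·dh/dt
= 2π(6)(15)(5) + π(6)²(2)
= 972π cm³/s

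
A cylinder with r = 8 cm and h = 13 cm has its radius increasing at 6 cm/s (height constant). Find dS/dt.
348π cm²/s

S = 2πrh + 2πr² (lateral + bases)
dS/dt = (2πh + 4πr)·dr/dt = (2π·13 + 4π·8)·6
= 348π cm²/s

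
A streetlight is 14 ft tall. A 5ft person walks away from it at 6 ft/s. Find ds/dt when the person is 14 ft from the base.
10/3 ft/s

By similar triangles: 14/(x+s) = 5/s
Solving: s = 5x/9
ds/dt = 5/9 · dx/dt = 5/9 · 6 = 10/3 ft/s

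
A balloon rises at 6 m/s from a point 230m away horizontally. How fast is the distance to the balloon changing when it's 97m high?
582√62309/62309 ≈ 2.332 m/s

z² = 230² + y²
z = √(230² + 97²) = √62309
dz/dt = y/z · dy/dt = 97/√62309 · 6 = 582√62309/62309 ≈ 2.332 m/s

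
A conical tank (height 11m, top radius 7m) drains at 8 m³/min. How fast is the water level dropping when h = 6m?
242/(441π) ≈ 0.1747 m/min

r/h = 7/11, so r = (7/11)h
V = (1/3)πr²h = (1/3)π((7/11)h)²h = (49/363)πh³
dV/dh = (49/121)πh²
dh/dt = (dV/dt)/(dV/dh) = -8/((49/121)π·6²) = -242/(441π) m/min
The level is dropping at 242/(441π) ≈ 0.1747 m/min.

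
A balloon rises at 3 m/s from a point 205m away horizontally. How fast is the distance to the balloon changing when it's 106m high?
318√53261/53261 ≈ 1.378 m/s

z² = 205² + y²
z = √(205² + 106²) = √53261
dz/dt = y/z · dy/dt = 106/√53261 · 3 = 318√53261/53261 ≈ 1.378 m/s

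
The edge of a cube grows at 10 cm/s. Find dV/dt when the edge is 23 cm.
15870 cm³/s

V = s³
dV/dt = 3s² · ds/dt = 3·23²·10 = 15870 cm³/s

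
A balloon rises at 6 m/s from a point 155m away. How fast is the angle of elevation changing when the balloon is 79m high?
0.030728 rad/s

tan(θ) = y/155
sec²(θ) · dθ/dt = (1/155) · dy/dt
dθ/dt = cos²(θ)/155 · 6 = 155/(155² + 79²) · 6
dθ/dt = 0.030728 rad/s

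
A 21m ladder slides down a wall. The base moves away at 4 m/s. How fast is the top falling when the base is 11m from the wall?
11√5/10 ≈ 2.46 m/s

x² + y² = 21²
2x·dx/dt + 2y·dy/dt = 0
dy/dt = -x/y · dx/dt = -11/(8√5) · 4 = -11√5/10 m/s
The top is descending at 11√5/10 ≈ 2.46 m/s.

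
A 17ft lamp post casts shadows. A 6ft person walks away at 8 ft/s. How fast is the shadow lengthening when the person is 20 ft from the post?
48/11 ft/s

By similar triangles: 17/(x+s) = 6/s
Solving: s = 6x/11
ds/dt = 6/11 · dx/dt = 6/11 · 8 = 48/11 ft/s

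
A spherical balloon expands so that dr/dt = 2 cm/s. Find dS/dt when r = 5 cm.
80π cm²/s

S = 4πr²
dS/dt = dS/dr · dr/dt = 8πr · 2
At r = 5: dS/dt = 80π cm²/s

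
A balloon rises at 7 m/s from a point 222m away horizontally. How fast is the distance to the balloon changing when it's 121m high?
847√2557/12785 ≈ 3.35 m/s

z² = 222² + y²
z = √(222² + 121²) = 5√2557
dz/dt = y/z · dy/dt = 121/(5√2557) · 7 = 847√2557/12785 ≈ 3.35 m/s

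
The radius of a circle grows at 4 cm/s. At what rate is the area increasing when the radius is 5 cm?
40π cm²/s

A = πr²
dA/dt = 2πr · dr/dt = 2π(5)(4) = 40π cm²/s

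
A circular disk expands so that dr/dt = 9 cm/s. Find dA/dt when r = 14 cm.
252π cm²/s

A = πr²
dA/dt = 2πr · dr/dt = 2π(14)(9) = 252π cm²/s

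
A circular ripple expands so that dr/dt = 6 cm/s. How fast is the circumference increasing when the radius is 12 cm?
12π cm/s

C = 2πr
dC/dt = 2π · dr/dt = 2π · 6 = 12π cm/s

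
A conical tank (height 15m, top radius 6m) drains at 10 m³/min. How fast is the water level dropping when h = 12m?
125/(288π) ≈ 0.1382 m/min

r/h = 6/15, so r = (2/5)h
V = (1/3)πr²h = (1/3)π((2/5)h)²h = (4/75)πh³
dV/dh = (4/25)πh²
dh/dt = (dV/dt)/(dV/dh) = -10/((4/25)π·12²) = -125/(288π) m/min
The level is dropping at 125/(288π) ≈ 0.1382 m/min.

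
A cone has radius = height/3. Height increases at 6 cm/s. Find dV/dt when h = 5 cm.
50π/3 cm³/s

V = (1/3)π(h/3)²h = πh³/27
dV/dt = πh²/9 · 6
At h = 5: dV/dt = 50π/3 cm³/s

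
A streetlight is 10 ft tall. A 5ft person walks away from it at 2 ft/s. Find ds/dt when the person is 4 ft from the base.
2 ft/s

By similar triangles: 10/(x+s) = 5/s
Solving: s = 5x/5
ds/dt = 5/5 · dx/dt = 1 · 2 = 2 ft/s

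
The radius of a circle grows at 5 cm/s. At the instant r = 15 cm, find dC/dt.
10π cm/s

C = 2πr
dC/dt = 2π · dr/dt = 2π · 5 = 10π cm/s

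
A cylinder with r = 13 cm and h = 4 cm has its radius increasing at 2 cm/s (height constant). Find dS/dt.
120π cm²/s

S = 2πrh + 2πr² (lateral + bases)
dS/dt = (2πh + 4πr)·dr/dt = (2π·4 + 4π·13)·2
= 120π cm²/s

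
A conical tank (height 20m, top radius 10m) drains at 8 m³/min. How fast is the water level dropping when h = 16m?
1/(8π) ≈ 0.03979 m/min

r/h = 10/20, so r = (1/2)h
V = (1/3)πr²h = (1/3)π((1/2)h)²h = (1/12)πh³
dV/dh = (1/4)πh²
dh/dt = (dV/dt)/(dV/dh) = -8/((1/4)π·16²) = -1/(8π) m/min
The level is dropping at 1/(8π) ≈ 0.03979 m/min.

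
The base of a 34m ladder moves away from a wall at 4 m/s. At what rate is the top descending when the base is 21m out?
84√715/715 ≈ 3.141 m/s

x² + y² = 34²
2x·dx/dt + 2y·dy/dt = 0
dy/dt = -x/y · dx/dt = -21/√715 · 4 = -84√715/715 m/s
The top is descending at 84√715/715 ≈ 3.141 m/s.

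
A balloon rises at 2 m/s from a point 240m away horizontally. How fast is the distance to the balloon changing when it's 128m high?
16/17 ≈ 0.9412 m/s

z² = 240² + y²
z = √(240² + 128²) = 272
dz/dt = y/z · dy/dt = 128/272 · 2 = 16/17 ≈ 0.9412 m/s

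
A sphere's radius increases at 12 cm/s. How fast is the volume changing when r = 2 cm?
192π cm³/s

V = (4/3)πr³
dV/dt = dV/dr · dr/dt = 4πr² · 12
At r = 2: dV/dt = 192π cm³/s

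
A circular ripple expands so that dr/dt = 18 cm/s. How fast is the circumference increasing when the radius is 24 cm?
36π cm/s

C = 2πr
dC/dt = 2π · dr/dt = 2π · 18 = 36π cm/s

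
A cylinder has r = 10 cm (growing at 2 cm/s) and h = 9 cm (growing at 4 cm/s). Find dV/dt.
760π cm³/s

V = πr²h
dV/dt = 2πrh·dr/dt + πr²·dh/dt
= 2π(10)(9)(2) + π(10)²(4)
= 760π cm³/s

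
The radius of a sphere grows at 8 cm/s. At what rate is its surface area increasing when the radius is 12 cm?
768π cm²/s

S = 4πr²
dS/dt = dS/dr · dr/dt = 8πr · 8
At r = 12: dS/dt = 768π cm²/s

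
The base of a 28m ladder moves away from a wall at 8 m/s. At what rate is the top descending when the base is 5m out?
40√759/759 ≈ 1.452 m/s

x² + y² = 28²
2x·dx/dt + 2y·dy/dt = 0
dy/dt = -x/y · dx/dt = -5/√759 · 8 = -40√759/759 m/s
The top is descending at 40√759/759 ≈ 1.452 m/s.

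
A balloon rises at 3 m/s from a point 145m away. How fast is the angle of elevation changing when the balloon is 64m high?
0.017316 rad/s

tan(θ) = y/145
sec²(θ) · dθ/dt = (1/145) · dy/dt
dθ/dt = cos²(θ)/145 · 3 = 145/(145² + 64²) · 3
dθ/dt = 0.017316 rad/s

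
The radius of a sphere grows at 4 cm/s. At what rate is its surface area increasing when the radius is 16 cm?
512π cm²/s

S = 4πr²
dS/dt = dS/dr · dr/dt = 8πr · 4
At r = 16: dS/dt = 512π cm²/s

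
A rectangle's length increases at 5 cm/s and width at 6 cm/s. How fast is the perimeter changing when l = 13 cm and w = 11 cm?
22 cm/s

P = 2(l + w)
dP/dt = 2(dl/dt + dw/dt) = 2(5 + 6) = 22 cm/s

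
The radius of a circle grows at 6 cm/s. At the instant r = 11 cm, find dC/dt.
12π cm/s

C = 2πr
dC/dt = 2π · dr/dt = 2π · 6 = 12π cm/s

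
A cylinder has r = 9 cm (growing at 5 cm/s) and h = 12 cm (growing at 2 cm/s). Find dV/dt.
1242π cm³/s

V = πr²h
dV/dt = 2πrh·dr/dt + πr²·dh/dt
= 2π(9)(12)(5) + π(9)²(2)
= 1242π cm³/s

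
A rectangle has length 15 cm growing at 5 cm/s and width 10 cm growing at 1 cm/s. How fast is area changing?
65 cm²/s

A = lw
dA/dt = w·dl/dt + l·dw/dt = 10·5 + 15·1 = 65 cm²/s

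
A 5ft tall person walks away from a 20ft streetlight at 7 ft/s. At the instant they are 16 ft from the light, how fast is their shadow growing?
7/3 ft/s

By similar triangles: 20/(x+s) = 5/s
Solving: s = 5x/15
ds/dt = 5/15 · dx/dt = 1/3 · 7 = 7/3 ft/s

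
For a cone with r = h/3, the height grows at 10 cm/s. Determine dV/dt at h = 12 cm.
160π cm³/s

V = (1/3)π(h/3)²h = πh³/27
dV/dt = πh²/9 · 10
At h = 12: dV/dt = 160π cm³/s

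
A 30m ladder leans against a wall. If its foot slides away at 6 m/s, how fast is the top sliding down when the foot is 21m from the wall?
14√51/17 ≈ 5.881 m/s

x² + y² = 30²
2x·dx/dt + 2y·dy/dt = 0
dy/dt = -x/y · dx/dt = -21/(3√51) · 6 = -14√51/17 m/s
The top is descending at 14√51/17 ≈ 5.881 m/s.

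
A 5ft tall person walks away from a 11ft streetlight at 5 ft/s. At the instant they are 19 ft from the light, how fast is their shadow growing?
25/6 ft/s

By similar triangles: 11/(x+s) = 5/s
Solving: s = 5x/6
ds/dt = 5/6 · dx/dt = 5/6 · 5 = 25/6 ft/s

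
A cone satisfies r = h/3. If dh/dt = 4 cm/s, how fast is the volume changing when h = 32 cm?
4096π/9 cm³/s

V = (1/3)π(h/3)²h = πh³/27
dV/dt = πh²/9 · 4
At h = 32: dV/dt = 4096π/9 cm³/s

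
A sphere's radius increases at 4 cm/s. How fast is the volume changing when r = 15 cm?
3600π cm³/s

V = (4/3)πr³
dV/dt = dV/dr · dr/dt = 4πr² · 4
At r = 15: dV/dt = 3600π cm³/s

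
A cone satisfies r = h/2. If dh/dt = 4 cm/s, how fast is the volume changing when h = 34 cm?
1156π cm³/s

V = (1/3)π(h/2)²h = πh³/12
dV/dt = πh²/4 · 4
At h = 34: dV/dt = 1156π cm³/s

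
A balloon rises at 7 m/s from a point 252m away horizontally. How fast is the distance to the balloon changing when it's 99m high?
77√905/905 ≈ 2.56 m/s

z² = 252² + y²
z = √(252² + 99²) = 9√905
dz/dt = y/z · dy/dt = 99/(9√905) · 7 = 77√905/905 ≈ 2.56 m/s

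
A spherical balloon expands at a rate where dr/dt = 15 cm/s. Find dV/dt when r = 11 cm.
7260π cm³/s

V = (4/3)πr³
dV/dt = dV/dr · dr/dt = 4πr² · 15
At r = 11: dV/dt = 7260π cm³/s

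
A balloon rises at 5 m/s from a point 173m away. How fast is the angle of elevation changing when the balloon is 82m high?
0.0236 rad/s

tan(θ) = y/173
sec²(θ) · dθ/dt = (1/173) · dy/dt
dθ/dt = cos²(θ)/173 · 5 = 173/(173² + 82²) · 5
dθ/dt = 0.0236 rad/s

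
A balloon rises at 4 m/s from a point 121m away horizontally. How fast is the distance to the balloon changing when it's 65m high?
130√18866/9433 ≈ 1.893 m/s

z² = 121² + y²
z = √(121² + 65²) = √18866
dz/dt = y/z · dy/dt = 65/√18866 · 4 = 130√18866/9433 ≈ 1.893 m/s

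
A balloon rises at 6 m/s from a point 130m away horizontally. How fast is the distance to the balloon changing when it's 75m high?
90√901/901 ≈ 2.998 m/s

z² = 130² + y²
z = √(130² + 75²) = 5√901
dz/dt = y/z · dy/dt = 75/(5√901) · 6 = 90√901/901 ≈ 2.998 m/s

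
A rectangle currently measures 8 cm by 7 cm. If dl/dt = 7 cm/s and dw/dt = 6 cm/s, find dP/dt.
26 cm/s

P = 2(l + w)
dP/dt = 2(dl/dt + dw/dt) = 2(7 + 6) = 26 cm/s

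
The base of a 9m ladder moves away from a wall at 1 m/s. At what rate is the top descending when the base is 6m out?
2√5/5 ≈ 0.8944 m/s

x² + y² = 9²
2x·dx/dt + 2y·dy/dt = 0
dy/dt = -x/y · dx/dt = -6/(3√5) · 1 = -2√5/5 m/s
The top is descending at 2√5/5 ≈ 0.8944 m/s.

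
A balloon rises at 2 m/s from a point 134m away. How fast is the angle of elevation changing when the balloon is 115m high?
0.008595 rad/s

tan(θ) = y/134
sec²(θ) · dθ/dt = (1/134) · dy/dt
dθ/dt = cos²(θ)/134 · 2 = 134/(134² + 115²) · 2
dθ/dt = 0.008595 rad/s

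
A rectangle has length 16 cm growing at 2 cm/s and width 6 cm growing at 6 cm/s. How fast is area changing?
108 cm²/s

A = lw
dA/dt = w·dl/dt + l·dw/dt = 6·2 + 16·6 = 108 cm²/s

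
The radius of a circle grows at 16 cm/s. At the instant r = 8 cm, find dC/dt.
32π cm/s

C = 2πr
dC/dt = 2π · dr/dt = 2π · 16 = 32π cm/s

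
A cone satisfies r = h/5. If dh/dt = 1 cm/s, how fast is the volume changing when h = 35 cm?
49π cm³/s

V = (1/3)π(h/5)²h = πh³/75
dV/dt = πh²/25 · 1
At h = 35: dV/dt = 49π cm³/s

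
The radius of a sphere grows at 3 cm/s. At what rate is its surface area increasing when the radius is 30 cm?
720π cm²/s

S = 4πr²
dS/dt = dS/dr · dr/dt = 8πr · 3
At r = 30: dS/dt = 720π cm²/s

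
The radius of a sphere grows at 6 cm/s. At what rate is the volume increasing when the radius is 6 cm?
864π cm³/s

V = (4/3)πr³
dV/dt = dV/dr · dr/dt = 4πr² · 6
At r = 6: dV/dt = 864π cm³/s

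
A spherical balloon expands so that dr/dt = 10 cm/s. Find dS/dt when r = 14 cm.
1120π cm²/s

S = 4πr²
dS/dt = dS/dr · dr/dt = 8πr · 10
At r = 14: dS/dt = 1120π cm²/s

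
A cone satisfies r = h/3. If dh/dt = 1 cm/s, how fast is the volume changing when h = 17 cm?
289π/9 cm³/s

V = (1/3)π(h/3)²h = πh³/27
dV/dt = πh²/9 · 1
At h = 17: dV/dt = 289π/9 cm³/s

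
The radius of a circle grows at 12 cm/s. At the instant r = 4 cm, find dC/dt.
24π cm/s

C = 2πr
dC/dt = 2π · dr/dt = 2π · 12 = 24π cm/s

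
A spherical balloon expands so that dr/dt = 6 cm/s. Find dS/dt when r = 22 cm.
1056π cm²/s

S = 4πr²
dS/dt = dS/dr · dr/dt = 8πr · 6
At r = 22: dS/dt = 1056π cm²/s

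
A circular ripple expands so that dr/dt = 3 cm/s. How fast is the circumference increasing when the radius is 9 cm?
6π cm/s

C = 2πr
dC/dt = 2π · dr/dt = 2π · 3 = 6π cm/s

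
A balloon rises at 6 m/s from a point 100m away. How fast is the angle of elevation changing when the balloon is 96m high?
0.031224 rad/s

tan(θ) = y/100
sec²(θ) · dθ/dt = (1/100) · dy/dt
dθ/dt = cos²(θ)/100 · 6 = 100/(100² + 96²) · 6
dθ/dt = 0.031224 rad/s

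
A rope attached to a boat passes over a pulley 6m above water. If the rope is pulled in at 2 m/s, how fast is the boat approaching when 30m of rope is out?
5√6/6 ≈ 2.041 m/s

rope² = x² + 6²
x = √(30² - 6²) = 12√6
dx/dt = (rope/x) · d(rope)/dt = (30/(12√6)) · (-2) = -5√6/6 m/s
The boat approaches at 5√6/6 ≈ 2.041 m/s.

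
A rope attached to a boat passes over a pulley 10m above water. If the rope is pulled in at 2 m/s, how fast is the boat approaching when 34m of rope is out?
17√66/66 ≈ 2.093 m/s

rope² = x² + 10²
x = √(34² - 10²) = 4√66
dx/dt = (rope/x) · d(rope)/dt = (34/(4√66)) · (-2) = -17√66/66 m/s
The boat approaches at 17√66/66 ≈ 2.093 m/s.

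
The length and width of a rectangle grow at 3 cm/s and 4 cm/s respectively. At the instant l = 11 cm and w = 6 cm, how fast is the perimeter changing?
14 cm/s

P = 2(l + w)
dP/dt = 2(dl/dt + dw/dt) = 2(3 + 4) = 14 cm/s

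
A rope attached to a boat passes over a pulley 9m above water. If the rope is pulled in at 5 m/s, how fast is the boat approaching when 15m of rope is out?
25/4 = 6.25 m/s

rope² = x² + 9²
x = √(15² - 9²) = 12
dx/dt = (rope/x) · d(rope)/dt = (15/12) · (-5) = -25/4 m/s
The boat approaches at 25/4 = 6.25 m/s.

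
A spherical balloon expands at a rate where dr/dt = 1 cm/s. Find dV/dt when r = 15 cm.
900π cm³/s

V = (4/3)πr³
dV/dt = dV/dr · dr/dt = 4πr² · 1
At r = 15: dV/dt = 900π cm³/s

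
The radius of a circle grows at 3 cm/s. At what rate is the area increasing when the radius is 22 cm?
132π cm²/s

A = πr²
dA/dt = 2πr · dr/dt = 2π(22)(3) = 132π cm²/s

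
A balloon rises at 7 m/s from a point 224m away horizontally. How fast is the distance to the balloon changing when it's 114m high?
399√15793/15793 ≈ 3.175 m/s

z² = 224² + y²
z = √(224² + 114²) = 2√15793
dz/dt = y/z · dy/dt = 114/(2√15793) · 7 = 399√15793/15793 ≈ 3.175 m/s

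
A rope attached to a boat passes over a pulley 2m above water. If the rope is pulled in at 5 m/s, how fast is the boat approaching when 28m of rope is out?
14√195/39 ≈ 5.013 m/s

rope² = x² + 2²
x = √(28² - 2²) = 2√195
dx/dt = (rope/x) · d(rope)/dt = (28/(2√195)) · (-5) = -14√195/39 m/s
The boat approaches at 14√195/39 ≈ 5.013 m/s.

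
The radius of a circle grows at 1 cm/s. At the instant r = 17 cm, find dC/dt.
2π cm/s

C = 2πr
dC/dt = 2π · dr/dt = 2π · 1 = 2π cm/s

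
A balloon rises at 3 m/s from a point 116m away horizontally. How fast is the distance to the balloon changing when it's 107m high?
321√24905/24905 ≈ 2.034 m/s

z² = 116² + y²
z = √(116² + 107²) = √24905
dz/dt = y/z · dy/dt = 107/√24905 · 3 = 321√24905/24905 ≈ 2.034 m/s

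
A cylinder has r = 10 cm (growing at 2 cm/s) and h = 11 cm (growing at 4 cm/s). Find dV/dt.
840π cm³/s

V = πr²h
dV/dt = 2πrh·dr/dt + πr²·dh/dt
= 2π(10)(11)(2) + π(10)²(4)
= 840π cm³/s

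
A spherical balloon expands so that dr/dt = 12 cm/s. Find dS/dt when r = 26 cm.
2496π cm²/s

S = 4πr²
dS/dt = dS/dr · dr/dt = 8πr · 12
At r = 26: dS/dt = 2496π cm²/s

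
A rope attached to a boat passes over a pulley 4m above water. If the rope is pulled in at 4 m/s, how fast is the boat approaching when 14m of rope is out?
28√5/15 ≈ 4.174 m/s

rope² = x² + 4²
x = √(14² - 4²) = 6√5
dx/dt = (rope/x) · d(rope)/dt = (14/(6√5)) · (-4) = -28√5/15 m/s
The boat approaches at 28√5/15 ≈ 4.174 m/s.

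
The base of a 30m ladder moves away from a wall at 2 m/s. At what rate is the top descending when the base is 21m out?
14√51/51 ≈ 1.96 m/s

x² + y² = 30²
2x·dx/dt + 2y·dy/dt = 0
dy/dt = -x/y · dx/dt = -21/(3√51) · 2 = -14√51/51 m/s
The top is descending at 14√51/51 ≈ 1.96 m/s.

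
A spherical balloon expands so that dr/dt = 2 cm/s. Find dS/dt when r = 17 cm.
272π cm²/s

S = 4πr²
dS/dt = dS/dr · dr/dt = 8πr · 2
At r = 17: dS/dt = 272π cm²/s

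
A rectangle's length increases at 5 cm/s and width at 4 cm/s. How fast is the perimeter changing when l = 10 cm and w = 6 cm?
18 cm/s

P = 2(l + w)
dP/dt = 2(dl/dt + dw/dt) = 2(5 + 4) = 18 cm/s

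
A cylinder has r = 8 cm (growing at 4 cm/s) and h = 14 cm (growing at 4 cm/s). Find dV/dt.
1152π cm³/s

V = πr²h
dV/dt = 2πrh·dr/dt + πr²·dh/dt
= 2π(8)(14)(4) + π(8)²(4)
= 1152π cm³/s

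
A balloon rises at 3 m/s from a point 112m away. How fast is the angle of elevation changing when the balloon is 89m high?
0.016418 rad/s

tan(θ) = y/112
sec²(θ) · dθ/dt = (1/112) · dy/dt
dθ/dt = cos²(θ)/112 · 3 = 112/(112² + 89²) · 3
dθ/dt = 0.016418 rad/s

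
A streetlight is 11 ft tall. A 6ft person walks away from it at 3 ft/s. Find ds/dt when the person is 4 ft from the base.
18/5 ft/s

By similar triangles: 11/(x+s) = 6/s
Solving: s = 6x/5
ds/dt = 6/5 · dx/dt = 6/5 · 3 = 18/5 ft/s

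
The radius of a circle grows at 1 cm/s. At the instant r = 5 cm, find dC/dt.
2π cm/s

C = 2πr
dC/dt = 2π · dr/dt = 2π · 1 = 2π cm/s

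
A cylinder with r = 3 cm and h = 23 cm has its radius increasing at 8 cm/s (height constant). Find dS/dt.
464π cm²/s

S = 2πrh + 2πr² (lateral + bases)
dS/dt = (2πh + 4πr)·dr/dt = (2π·23 + 4π·3)·8
= 464π cm²/s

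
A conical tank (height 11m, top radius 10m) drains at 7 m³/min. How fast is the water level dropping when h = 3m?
847/(900π) ≈ 0.2996 m/min

r/h = 10/11, so r = (10/11)h
V = (1/3)πr²h = (1/3)π((10/11)h)²h = (100/363)πh³
dV/dh = (100/121)πh²
dh/dt = (dV/dt)/(dV/dh) = -7/((100/121)π·3²) = -847/(900π) m/min
The level is dropping at 847/(900π) ≈ 0.2996 m/min.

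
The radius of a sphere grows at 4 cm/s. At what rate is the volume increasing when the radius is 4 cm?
256π cm³/s

V = (4/3)πr³
dV/dt = dV/dr · dr/dt = 4πr² · 4
At r = 4: dV/dt = 256π cm³/s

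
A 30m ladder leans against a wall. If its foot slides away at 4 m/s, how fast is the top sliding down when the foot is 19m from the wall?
76√11/77 ≈ 3.274 m/s

x² + y² = 30²
2x·dx/dt + 2y·dy/dt = 0
dy/dt = -x/y · dx/dt = -19/(7√11) · 4 = -76√11/77 m/s
The top is descending at 76√11/77 ≈ 3.274 m/s.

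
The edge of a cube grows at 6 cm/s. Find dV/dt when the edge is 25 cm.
11250 cm³/s

V = s³
dV/dt = 3s² · ds/dt = 3·25²·6 = 11250 cm³/s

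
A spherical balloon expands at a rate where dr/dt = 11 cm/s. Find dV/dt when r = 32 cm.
45056π cm³/s

V = (4/3)πr³
dV/dt = dV/dr · dr/dt = 4πr² · 11
At r = 32: dV/dt = 45056π cm³/s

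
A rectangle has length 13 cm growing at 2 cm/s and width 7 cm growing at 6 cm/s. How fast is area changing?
92 cm²/s

A = lw
dA/dt = w·dl/dt + l·dw/dt = 7·2 + 13·6 = 92 cm²/s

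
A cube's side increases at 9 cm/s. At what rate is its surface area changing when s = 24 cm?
2592 cm²/s

A = 6s²
dA/dt = 12s · ds/dt = 12·24·9 = 2592 cm²/s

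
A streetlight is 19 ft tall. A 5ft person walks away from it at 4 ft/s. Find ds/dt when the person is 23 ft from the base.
10/7 ft/s

By similar triangles: 19/(x+s) = 5/s
Solving: s = 5x/14
ds/dt = 5/14 · dx/dt = 5/14 · 4 = 10/7 ft/s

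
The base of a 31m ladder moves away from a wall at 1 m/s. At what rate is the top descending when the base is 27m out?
27√58/116 ≈ 1.773 m/s

x² + y² = 31²
2x·dx/dt + 2y·dy/dt = 0
dy/dt = -x/y · dx/dt = -27/(2√58) · 1 = -27√58/116 m/s
The top is descending at 27√58/116 ≈ 1.773 m/s.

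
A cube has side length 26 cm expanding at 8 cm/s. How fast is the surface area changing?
2496 cm²/s

A = 6s²
dA/dt = 12s · ds/dt = 12·26·8 = 2496 cm²/s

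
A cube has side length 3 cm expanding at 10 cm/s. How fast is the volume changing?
270 cm³/s

V = s³
dV/dt = 3s² · ds/dt = 3·3²·10 = 270 cm³/s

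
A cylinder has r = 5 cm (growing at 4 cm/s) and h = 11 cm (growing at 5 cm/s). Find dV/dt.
565π cm³/s

V = πr²h
dV/dt = 2πrh·dr/dt + πr²·dh/dt
= 2π(5)(11)(4) + π(5)²(5)
= 565π cm³/s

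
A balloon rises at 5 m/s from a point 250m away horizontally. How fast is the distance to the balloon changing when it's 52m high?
130√16301/16301 ≈ 1.018 m/s

z² = 250² + y²
z = √(250² + 52²) = 2√16301
dz/dt = y/z · dy/dt = 52/(2√16301) · 5 = 130√16301/16301 ≈ 1.018 m/s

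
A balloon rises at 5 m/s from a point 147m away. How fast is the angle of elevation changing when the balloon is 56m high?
0.029703 rad/s

tan(θ) = y/147
sec²(θ) · dθ/dt = (1/147) · dy/dt
dθ/dt = cos²(θ)/147 · 5 = 147/(147² + 56²) · 5
dθ/dt = 0.029703 rad/s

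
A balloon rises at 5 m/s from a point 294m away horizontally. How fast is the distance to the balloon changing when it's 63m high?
3√205/41 ≈ 1.048 m/s

z² = 294² + y²
z = √(294² + 63²) = 21√205
dz/dt = y/z · dy/dt = 63/(21√205) · 5 = 3√205/41 ≈ 1.048 m/s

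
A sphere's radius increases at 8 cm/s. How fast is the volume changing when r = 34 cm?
36992π cm³/s

V = (4/3)πr³
dV/dt = dV/dr · dr/dt = 4πr² · 8
At r = 34: dV/dt = 36992π cm³/s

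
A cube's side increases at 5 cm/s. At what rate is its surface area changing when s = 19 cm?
1140 cm²/s

A = 6s²
dA/dt = 12s · ds/dt = 12·19·5 = 1140 cm²/s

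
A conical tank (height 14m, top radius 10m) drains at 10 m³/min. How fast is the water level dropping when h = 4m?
49/(40π) ≈ 0.3899 m/min

r/h = 10/14, so r = (5/7)h
V = (1/3)πr²h = (1/3)π((5/7)h)²h = (25/147)πh³
dV/dh = (25/49)πh²
dh/dt = (dV/dt)/(dV/dh) = -10/((25/49)π·4²) = -49/(40π) m/min
The level is dropping at 49/(40π) ≈ 0.3899 m/min.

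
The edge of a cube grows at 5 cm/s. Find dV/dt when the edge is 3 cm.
135 cm³/s

V = s³
dV/dt = 3s² · ds/dt = 3·3²·5 = 135 cm³/s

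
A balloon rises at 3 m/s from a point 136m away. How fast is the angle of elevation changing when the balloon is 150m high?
0.009952 rad/s

tan(θ) = y/136
sec²(θ) · dθ/dt = (1/136) · dy/dt
dθ/dt = cos²(θ)/136 · 3 = 136/(136² + 150²) · 3
dθ/dt = 0.009952 rad/s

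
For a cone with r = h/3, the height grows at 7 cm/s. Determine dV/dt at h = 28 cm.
5488π/9 cm³/s

V = (1/3)π(h/3)²h = πh³/27
dV/dt = πh²/9 · 7
At h = 28: dV/dt = 5488π/9 cm³/s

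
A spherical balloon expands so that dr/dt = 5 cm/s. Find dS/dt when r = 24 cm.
960π cm²/s

S = 4πr²
dS/dt = dS/dr · dr/dt = 8πr · 5
At r = 24: dS/dt = 960π cm²/s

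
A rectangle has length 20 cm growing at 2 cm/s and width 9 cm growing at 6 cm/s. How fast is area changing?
138 cm²/s

A = lw
dA/dt = w·dl/dt + l·dw/dt = 9·2 + 20·6 = 138 cm²/s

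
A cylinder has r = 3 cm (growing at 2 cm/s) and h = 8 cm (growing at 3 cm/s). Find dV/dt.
123π cm³/s

V = πr²h
dV/dt = 2πrh·dr/dt + πr²·dh/dt
= 2π(3)(8)(2) + π(3)²(3)
= 123π cm³/s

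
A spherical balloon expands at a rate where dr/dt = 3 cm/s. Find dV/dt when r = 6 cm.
432π cm³/s

V = (4/3)πr³
dV/dt = dV/dr · dr/dt = 4πr² · 3
At r = 6: dV/dt = 432π cm³/s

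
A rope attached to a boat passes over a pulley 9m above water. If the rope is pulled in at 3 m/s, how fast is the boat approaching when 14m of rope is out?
42√115/115 ≈ 3.917 m/s

rope² = x² + 9²
x = √(14² - 9²) = √115
dx/dt = (rope/x) · d(rope)/dt = (14/√115) · (-3) = -42√115/115 m/s
The boat approaches at 42√115/115 ≈ 3.917 m/s.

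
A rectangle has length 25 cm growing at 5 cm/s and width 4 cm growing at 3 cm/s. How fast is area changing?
95 cm²/s

A = lw
dA/dt = w·dl/dt + l·dw/dt = 4·5 + 25·3 = 95 cm²/s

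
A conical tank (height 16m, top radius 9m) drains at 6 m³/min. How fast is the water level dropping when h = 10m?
128/(675π) ≈ 0.06036 m/min

r/h = 9/16, so r = (9/16)h
V = (1/3)πr²h = (1/3)π((9/16)h)²h = (27/256)πh³
dV/dh = (81/256)πh²
dh/dt = (dV/dt)/(dV/dh) = -6/((81/256)π·10²) = -128/(675π) m/min
The level is dropping at 128/(675π) ≈ 0.06036 m/min.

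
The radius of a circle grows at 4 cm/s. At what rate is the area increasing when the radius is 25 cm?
200π cm²/s

A = πr²
dA/dt = 2πr · dr/dt = 2π(25)(4) = 200π cm²/s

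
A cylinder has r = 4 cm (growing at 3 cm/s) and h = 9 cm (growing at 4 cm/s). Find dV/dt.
280π cm³/s

V = πr²h
dV/dt = 2πrh·dr/dt + πr²·dh/dt
= 2π(4)(9)(3) + π(4)²(4)
= 280π cm³/s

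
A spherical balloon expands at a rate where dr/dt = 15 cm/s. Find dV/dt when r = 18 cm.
19440π cm³/s

V = (4/3)πr³
dV/dt = dV/dr · dr/dt = 4πr² · 15
At r = 18: dV/dt = 19440π cm³/s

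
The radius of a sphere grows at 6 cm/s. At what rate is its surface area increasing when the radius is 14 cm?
672π cm²/s

S = 4πr²
dS/dt = dS/dr · dr/dt = 8πr · 6
At r = 14: dS/dt = 672π cm²/s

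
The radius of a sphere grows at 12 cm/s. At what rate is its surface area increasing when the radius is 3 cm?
288π cm²/s

S = 4πr²
dS/dt = dS/dr · dr/dt = 8πr · 12
At r = 3: dS/dt = 288π cm²/s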